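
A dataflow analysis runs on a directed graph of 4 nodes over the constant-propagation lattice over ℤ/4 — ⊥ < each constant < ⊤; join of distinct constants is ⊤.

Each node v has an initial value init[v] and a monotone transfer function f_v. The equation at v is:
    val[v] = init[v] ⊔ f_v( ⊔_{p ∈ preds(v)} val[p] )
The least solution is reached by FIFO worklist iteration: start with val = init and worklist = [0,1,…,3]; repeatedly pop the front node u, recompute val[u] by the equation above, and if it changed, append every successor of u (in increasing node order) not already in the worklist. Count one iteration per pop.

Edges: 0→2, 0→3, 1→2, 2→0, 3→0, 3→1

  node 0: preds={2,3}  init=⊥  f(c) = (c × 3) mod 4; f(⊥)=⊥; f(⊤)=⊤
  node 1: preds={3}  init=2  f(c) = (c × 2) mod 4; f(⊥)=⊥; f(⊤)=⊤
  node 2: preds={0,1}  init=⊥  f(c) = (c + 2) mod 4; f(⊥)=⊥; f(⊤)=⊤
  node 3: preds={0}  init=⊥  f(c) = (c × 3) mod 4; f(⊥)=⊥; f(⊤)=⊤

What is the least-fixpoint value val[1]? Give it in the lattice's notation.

⊤

Worklist (13 pops):
  #1 pop 0: in=⊥ → ⊥ (no change)
  #2 pop 1: in=⊥ → 2 (no change)
  #3 pop 2: in=2 → 0 (was ⊥); enqueue [0]
  #4 pop 3: in=⊥ → ⊥ (no change)
  #5 pop 0: in=0 → 0 (was ⊥); enqueue [2,3]
  #6 pop 2: in=⊤ → ⊤ (was 0); enqueue [0]
  #7 pop 3: in=0 → 0 (was ⊥); enqueue [1]
  #8 pop 0: in=⊤ → ⊤ (was 0); enqueue [2,3]
  #9 pop 1: in=0 → ⊤ (was 2); enqueue []
  #10 pop 2: in=⊤ → ⊤ (no change)
  #11 pop 3: in=⊤ → ⊤ (was 0); enqueue [0,1]
  #12 pop 0: in=⊤ → ⊤ (no change)
  #13 pop 1: in=⊤ → ⊤ (no change)

Fixpoint:
  val[0] = ⊤
  val[1] = ⊤
  val[2] = ⊤
  val[3] = ⊤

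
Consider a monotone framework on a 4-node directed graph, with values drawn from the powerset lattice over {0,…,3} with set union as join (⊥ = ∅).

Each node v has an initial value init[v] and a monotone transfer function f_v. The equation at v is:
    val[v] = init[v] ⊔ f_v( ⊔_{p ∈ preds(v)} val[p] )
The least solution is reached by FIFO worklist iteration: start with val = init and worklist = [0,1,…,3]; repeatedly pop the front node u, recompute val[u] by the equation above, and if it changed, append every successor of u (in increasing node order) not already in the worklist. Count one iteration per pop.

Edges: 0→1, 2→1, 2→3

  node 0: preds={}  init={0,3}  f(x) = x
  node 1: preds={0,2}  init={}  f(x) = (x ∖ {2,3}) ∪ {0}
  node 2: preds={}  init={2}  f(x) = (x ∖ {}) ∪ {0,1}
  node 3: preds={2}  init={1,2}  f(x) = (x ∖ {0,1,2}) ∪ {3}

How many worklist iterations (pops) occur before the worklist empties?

5

Iteration log — 5 steps:
  step 1. node 0  ⊔preds={}  new={0,3}  stable
  step 2. node 1  ⊔preds={0,2,3}  new={0}  old={}  +wl: 
  step 3. node 2  ⊔preds={}  new={0,1,2}  old={2}  +wl: 1
  step 4. node 3  ⊔preds={0,1,2}  new={1,2,3}  old={1,2}  +wl: 
  step 5. node 1  ⊔preds={0,1,2,3}  new={0,1}  old={0}  +wl: 

Least fixpoint reached:
  node 0: {0,3}
  node 1: {0,1}
  node 2: {0,1,2}
  node 3: {1,2,3}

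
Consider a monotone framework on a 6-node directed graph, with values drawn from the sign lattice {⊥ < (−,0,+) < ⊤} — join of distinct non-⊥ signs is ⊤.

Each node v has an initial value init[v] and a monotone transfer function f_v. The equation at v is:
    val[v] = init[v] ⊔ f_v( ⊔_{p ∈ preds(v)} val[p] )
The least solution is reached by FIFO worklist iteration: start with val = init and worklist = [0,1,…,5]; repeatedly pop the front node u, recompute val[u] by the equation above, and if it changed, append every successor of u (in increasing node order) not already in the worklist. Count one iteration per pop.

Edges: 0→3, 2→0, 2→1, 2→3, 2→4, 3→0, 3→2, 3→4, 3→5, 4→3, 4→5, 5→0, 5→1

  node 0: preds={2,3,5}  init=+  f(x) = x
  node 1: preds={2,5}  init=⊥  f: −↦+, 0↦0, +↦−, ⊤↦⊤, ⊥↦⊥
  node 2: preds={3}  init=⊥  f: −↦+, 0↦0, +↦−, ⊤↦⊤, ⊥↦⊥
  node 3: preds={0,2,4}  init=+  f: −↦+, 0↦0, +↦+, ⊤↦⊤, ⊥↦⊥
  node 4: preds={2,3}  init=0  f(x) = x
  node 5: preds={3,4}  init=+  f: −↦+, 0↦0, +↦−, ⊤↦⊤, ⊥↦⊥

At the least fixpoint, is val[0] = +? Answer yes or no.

no

Worklist (13 pops):
  #1 pop 0: in=+ → + (no change)
  #2 pop 1: in=+ → − (was ⊥); enqueue []
  #3 pop 2: in=+ → − (was ⊥); enqueue [0,1]
  #4 pop 3: in=⊤ → ⊤ (was +); enqueue [2]
  #5 pop 4: in=⊤ → ⊤ (was 0); enqueue [3]
  #6 pop 5: in=⊤ → ⊤ (was +); enqueue []
  #7 pop 0: in=⊤ → ⊤ (was +); enqueue []
  #8 pop 1: in=⊤ → ⊤ (was −); enqueue []
  #9 pop 2: in=⊤ → ⊤ (was −); enqueue [0,1,4]
  #10 pop 3: in=⊤ → ⊤ (no change)
  #11 pop 0: in=⊤ → ⊤ (no change)
  #12 pop 1: in=⊤ → ⊤ (no change)
  #13 pop 4: in=⊤ → ⊤ (no change)

Fixpoint:
  val[0] = ⊤
  val[1] = ⊤
  val[2] = ⊤
  val[3] = ⊤
  val[4] = ⊤
  val[5] = ⊤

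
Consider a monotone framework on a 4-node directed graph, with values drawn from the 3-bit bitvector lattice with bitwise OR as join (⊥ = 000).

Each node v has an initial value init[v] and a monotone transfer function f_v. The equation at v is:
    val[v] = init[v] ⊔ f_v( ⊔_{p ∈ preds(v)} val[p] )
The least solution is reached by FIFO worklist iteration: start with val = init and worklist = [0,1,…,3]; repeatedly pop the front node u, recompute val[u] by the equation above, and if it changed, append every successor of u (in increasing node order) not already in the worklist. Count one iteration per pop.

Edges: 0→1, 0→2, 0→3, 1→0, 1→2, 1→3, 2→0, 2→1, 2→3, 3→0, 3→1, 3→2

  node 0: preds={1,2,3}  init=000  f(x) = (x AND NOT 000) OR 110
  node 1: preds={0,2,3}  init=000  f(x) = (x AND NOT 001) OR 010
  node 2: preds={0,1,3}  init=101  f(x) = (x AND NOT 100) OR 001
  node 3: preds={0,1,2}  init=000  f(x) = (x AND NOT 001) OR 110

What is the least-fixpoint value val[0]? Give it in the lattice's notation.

111

Iteration log — 7 steps:
  step 1. node 0  ⊔preds=101  new=111  old=000  +wl: 
  step 2. node 1  ⊔preds=111  new=110  old=000  +wl: 0
  step 3. node 2  ⊔preds=111  new=111  old=101  +wl: 1
  step 4. node 3  ⊔preds=111  new=110  old=000  +wl: 2
  step 5. node 0  ⊔preds=111  new=111  stable
  step 6. node 1  ⊔preds=111  new=110  stable
  step 7. node 2  ⊔preds=111  new=111  stable

Least fixpoint reached:
  node 0: 111
  node 1: 110
  node 2: 111
  node 3: 110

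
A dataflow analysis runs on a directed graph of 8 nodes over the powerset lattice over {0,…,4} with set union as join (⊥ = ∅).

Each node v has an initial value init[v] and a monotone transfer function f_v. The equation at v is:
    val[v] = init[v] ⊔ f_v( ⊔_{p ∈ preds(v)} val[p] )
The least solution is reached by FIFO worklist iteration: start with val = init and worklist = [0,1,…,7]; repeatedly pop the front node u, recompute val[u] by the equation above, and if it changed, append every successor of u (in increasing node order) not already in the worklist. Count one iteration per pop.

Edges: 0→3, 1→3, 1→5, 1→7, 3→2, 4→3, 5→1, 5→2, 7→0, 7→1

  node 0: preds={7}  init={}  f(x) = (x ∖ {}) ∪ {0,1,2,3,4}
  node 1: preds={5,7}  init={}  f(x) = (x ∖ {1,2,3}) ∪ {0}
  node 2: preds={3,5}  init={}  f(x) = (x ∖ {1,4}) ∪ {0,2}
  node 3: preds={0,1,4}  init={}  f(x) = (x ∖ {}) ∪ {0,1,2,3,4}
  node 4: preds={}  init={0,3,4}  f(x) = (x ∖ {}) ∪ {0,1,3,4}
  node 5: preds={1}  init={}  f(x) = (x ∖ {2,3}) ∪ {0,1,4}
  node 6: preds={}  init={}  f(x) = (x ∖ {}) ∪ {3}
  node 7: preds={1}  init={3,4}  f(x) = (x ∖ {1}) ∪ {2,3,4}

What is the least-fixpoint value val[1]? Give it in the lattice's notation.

Worklist (12 pops):
  #1 pop 0: in={3,4} → {0,1,2,3,4} (was {}); enqueue []
  #2 pop 1: in={3,4} → {0,4} (was {}); enqueue []
  #3 pop 2: in={} → {0,2} (was {}); enqueue []
  #4 pop 3: in={0,1,2,3,4} → {0,1,2,3,4} (was {}); enqueue [2]
  #5 pop 4: in={} → {0,1,3,4} (was {0,3,4}); enqueue [3]
  #6 pop 5: in={0,4} → {0,1,4} (was {}); enqueue [1]
  #7 pop 6: in={} → {3} (was {}); enqueue []
  #8 pop 7: in={0,4} → {0,2,3,4} (was {3,4}); enqueue [0]
  #9 pop 2: in={0,1,2,3,4} → {0,2,3} (was {0,2}); enqueue []
  #10 pop 3: in={0,1,2,3,4} → {0,1,2,3,4} (no change)
  #11 pop 1: in={0,1,2,3,4} → {0,4} (no change)
  #12 pop 0: in={0,2,3,4} → {0,1,2,3,4} (no change)

Fixpoint:
  val[0] = {0,1,2,3,4}
  val[1] = {0,4}
  val[2] = {0,2,3}
  val[3] = {0,1,2,3,4}
  val[4] = {0,1,3,4}
  val[5] = {0,1,4}
  val[6] = {3}
  val[7] = {0,2,3,4}

{0,4}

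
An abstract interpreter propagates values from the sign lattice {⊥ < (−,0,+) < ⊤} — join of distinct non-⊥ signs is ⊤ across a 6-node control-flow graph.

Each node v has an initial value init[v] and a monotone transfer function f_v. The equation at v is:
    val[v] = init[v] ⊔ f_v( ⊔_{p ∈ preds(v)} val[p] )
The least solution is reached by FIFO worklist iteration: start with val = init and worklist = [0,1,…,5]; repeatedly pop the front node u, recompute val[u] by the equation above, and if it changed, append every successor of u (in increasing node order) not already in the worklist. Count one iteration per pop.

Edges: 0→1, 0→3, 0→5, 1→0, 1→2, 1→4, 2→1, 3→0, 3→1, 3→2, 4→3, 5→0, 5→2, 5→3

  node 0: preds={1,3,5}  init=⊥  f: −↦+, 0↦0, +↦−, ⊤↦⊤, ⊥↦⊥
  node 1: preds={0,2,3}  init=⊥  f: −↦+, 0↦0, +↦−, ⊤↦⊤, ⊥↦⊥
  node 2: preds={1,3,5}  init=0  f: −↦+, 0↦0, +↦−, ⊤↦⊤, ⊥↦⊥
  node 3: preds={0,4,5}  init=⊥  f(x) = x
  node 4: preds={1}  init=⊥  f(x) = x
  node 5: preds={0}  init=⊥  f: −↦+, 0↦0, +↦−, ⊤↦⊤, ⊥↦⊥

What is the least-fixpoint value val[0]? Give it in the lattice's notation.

Trace (13 dequeues):
  [1] u=0 | in ⊥ | out ⊥ | ==
  [2] u=1 | in 0 | out 0 | prev ⊥ | push {0}
  [3] u=2 | in 0 | out 0 | ==
  [4] u=3 | in ⊥ | out ⊥ | ==
  [5] u=4 | in 0 | out 0 | prev ⊥ | push {3}
  [6] u=5 | in ⊥ | out ⊥ | ==
  [7] u=0 | in 0 | out 0 | prev ⊥ | push {1,5}
  [8] u=3 | in 0 | out 0 | prev ⊥ | push {0,2}
  [9] u=1 | in 0 | out 0 | ==
  [10] u=5 | in 0 | out 0 | prev ⊥ | push {3}
  [11] u=0 | in 0 | out 0 | ==
  [12] u=2 | in 0 | out 0 | ==
  [13] u=3 | in 0 | out 0 | ==

Converged values:
  [0] 0
  [1] 0
  [2] 0
  [3] 0
  [4] 0
  [5] 0

0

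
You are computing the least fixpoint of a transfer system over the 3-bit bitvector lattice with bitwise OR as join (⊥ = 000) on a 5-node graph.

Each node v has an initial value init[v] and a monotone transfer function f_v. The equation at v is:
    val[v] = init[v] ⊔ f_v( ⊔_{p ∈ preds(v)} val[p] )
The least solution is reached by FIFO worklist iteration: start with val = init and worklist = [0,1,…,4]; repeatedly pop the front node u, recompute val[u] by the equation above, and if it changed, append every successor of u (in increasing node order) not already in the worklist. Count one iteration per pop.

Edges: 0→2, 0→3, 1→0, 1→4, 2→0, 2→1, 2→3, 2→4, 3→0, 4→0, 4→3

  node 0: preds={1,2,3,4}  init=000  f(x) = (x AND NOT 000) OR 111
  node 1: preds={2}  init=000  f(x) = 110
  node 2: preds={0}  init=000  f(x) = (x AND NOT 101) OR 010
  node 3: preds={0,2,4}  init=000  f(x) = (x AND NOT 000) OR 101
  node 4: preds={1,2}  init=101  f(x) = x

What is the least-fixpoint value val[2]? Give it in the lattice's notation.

Iteration log — 8 steps:
  step 1. node 0  ⊔preds=101  new=111  old=000  +wl: 
  step 2. node 1  ⊔preds=000  new=110  old=000  +wl: 0
  step 3. node 2  ⊔preds=111  new=010  old=000  +wl: 1
  step 4. node 3  ⊔preds=111  new=111  old=000  +wl: 
  step 5. node 4  ⊔preds=110  new=111  old=101  +wl: 3
  step 6. node 0  ⊔preds=111  new=111  stable
  step 7. node 1  ⊔preds=010  new=110  stable
  step 8. node 3  ⊔preds=111  new=111  stable

Least fixpoint reached:
  node 0: 111
  node 1: 110
  node 2: 010
  node 3: 111
  node 4: 111

010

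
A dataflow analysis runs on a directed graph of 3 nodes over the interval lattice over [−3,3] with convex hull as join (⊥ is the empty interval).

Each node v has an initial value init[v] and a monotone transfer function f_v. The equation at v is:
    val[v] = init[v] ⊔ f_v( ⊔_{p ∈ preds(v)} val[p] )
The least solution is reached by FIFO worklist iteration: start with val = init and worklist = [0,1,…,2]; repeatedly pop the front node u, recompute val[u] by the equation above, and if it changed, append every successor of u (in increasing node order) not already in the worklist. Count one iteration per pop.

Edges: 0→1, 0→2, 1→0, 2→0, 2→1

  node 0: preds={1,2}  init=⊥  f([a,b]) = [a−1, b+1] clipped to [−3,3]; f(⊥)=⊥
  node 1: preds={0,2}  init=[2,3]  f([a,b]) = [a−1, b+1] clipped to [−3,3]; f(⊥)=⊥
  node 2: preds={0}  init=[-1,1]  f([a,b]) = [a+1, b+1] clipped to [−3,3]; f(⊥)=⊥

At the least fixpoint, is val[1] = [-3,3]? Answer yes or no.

Iteration log — 8 steps:
  step 1. node 0  ⊔preds=[-1,3]  new=[-2,3]  old=⊥  +wl: 
  step 2. node 1  ⊔preds=[-2,3]  new=[-3,3]  old=[2,3]  +wl: 0
  step 3. node 2  ⊔preds=[-2,3]  new=[-1,3]  old=[-1,1]  +wl: 1
  step 4. node 0  ⊔preds=[-3,3]  new=[-3,3]  old=[-2,3]  +wl: 2
  step 5. node 1  ⊔preds=[-3,3]  new=[-3,3]  stable
  step 6. node 2  ⊔preds=[-3,3]  new=[-2,3]  old=[-1,3]  +wl: 0,1
  step 7. node 0  ⊔preds=[-3,3]  new=[-3,3]  stable
  step 8. node 1  ⊔preds=[-3,3]  new=[-3,3]  stable

Least fixpoint reached:
  node 0: [-3,3]
  node 1: [-3,3]
  node 2: [-2,3]

yes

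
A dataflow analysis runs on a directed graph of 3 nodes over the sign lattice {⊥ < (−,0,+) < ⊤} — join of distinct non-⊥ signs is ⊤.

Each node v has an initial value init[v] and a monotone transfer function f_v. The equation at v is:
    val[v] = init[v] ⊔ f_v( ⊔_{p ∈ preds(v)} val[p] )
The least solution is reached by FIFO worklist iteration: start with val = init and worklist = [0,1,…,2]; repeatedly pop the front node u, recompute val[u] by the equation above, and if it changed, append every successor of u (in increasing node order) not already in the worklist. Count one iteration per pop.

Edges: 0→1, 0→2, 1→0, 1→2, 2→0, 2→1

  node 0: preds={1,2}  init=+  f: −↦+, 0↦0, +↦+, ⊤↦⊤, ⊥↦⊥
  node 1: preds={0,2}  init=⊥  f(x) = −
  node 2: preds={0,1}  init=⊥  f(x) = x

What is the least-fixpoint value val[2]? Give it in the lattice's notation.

Trace (6 dequeues):
  [1] u=0 | in ⊥ | out + | ==
  [2] u=1 | in + | out − | prev ⊥ | push {0}
  [3] u=2 | in ⊤ | out ⊤ | prev ⊥ | push {1}
  [4] u=0 | in ⊤ | out ⊤ | prev + | push {2}
  [5] u=1 | in ⊤ | out − | ==
  [6] u=2 | in ⊤ | out ⊤ | ==

Converged values:
  [0] ⊤
  [1] −
  [2] ⊤

⊤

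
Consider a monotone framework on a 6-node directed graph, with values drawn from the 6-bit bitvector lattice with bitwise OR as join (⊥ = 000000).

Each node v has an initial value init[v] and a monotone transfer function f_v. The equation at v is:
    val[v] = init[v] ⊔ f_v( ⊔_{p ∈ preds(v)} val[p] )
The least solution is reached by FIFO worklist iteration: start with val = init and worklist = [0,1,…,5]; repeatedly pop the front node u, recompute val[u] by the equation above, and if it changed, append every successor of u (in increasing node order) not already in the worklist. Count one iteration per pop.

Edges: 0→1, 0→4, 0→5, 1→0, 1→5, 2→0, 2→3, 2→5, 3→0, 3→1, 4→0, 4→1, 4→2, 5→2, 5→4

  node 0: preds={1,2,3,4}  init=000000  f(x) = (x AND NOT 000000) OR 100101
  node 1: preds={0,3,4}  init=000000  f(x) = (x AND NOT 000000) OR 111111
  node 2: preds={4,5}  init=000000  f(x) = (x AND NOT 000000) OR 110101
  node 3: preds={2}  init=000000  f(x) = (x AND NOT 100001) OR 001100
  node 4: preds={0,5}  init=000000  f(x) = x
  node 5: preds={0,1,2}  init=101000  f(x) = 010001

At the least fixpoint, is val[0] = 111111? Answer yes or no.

yes

Trace (19 dequeues):
  [1] u=0 | in 000000 | out 100101 | prev 000000 | push {}
  [2] u=1 | in 100101 | out 111111 | prev 000000 | push {0}
  [3] u=2 | in 101000 | out 111101 | prev 000000 | push {}
  [4] u=3 | in 111101 | out 011100 | prev 000000 | push {1}
  [5] u=4 | in 101101 | out 101101 | prev 000000 | push {2}
  [6] u=5 | in 111111 | out 111001 | prev 101000 | push {4}
  [7] u=0 | in 111111 | out 111111 | prev 100101 | push {5}
  [8] u=1 | in 111111 | out 111111 | ==
  [9] u=2 | in 111101 | out 111101 | ==
  [10] u=4 | in 111111 | out 111111 | prev 101101 | push {0,1,2}
  [11] u=5 | in 111111 | out 111001 | ==
  [12] u=0 | in 111111 | out 111111 | ==
  [13] u=1 | in 111111 | out 111111 | ==
  [14] u=2 | in 111111 | out 111111 | prev 111101 | push {0,3,5}
  [15] u=0 | in 111111 | out 111111 | ==
  [16] u=3 | in 111111 | out 011110 | prev 011100 | push {0,1}
  [17] u=5 | in 111111 | out 111001 | ==
  [18] u=0 | in 111111 | out 111111 | ==
  [19] u=1 | in 111111 | out 111111 | ==

Converged values:
  [0] 111111
  [1] 111111
  [2] 111111
  [3] 011110
  [4] 111111
  [5] 111001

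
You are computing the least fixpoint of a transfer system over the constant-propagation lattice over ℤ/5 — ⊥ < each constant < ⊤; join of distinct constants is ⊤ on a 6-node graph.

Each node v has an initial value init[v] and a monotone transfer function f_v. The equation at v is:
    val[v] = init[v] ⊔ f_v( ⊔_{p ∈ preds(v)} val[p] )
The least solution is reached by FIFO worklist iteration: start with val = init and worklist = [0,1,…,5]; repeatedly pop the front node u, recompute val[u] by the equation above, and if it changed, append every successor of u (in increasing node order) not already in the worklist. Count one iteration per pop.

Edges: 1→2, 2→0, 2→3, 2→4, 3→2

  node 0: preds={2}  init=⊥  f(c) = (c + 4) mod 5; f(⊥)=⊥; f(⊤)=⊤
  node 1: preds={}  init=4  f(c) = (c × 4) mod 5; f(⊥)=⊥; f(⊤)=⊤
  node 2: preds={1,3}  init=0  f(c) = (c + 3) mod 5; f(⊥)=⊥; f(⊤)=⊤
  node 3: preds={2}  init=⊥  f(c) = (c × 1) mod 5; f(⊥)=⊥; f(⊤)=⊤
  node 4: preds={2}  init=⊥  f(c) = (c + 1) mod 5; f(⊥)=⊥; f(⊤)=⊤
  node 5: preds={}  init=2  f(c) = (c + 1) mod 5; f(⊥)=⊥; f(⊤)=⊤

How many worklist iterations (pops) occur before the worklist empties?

8

Iteration log — 8 steps:
  step 1. node 0  ⊔preds=0  new=4  old=⊥  +wl: 
  step 2. node 1  ⊔preds=⊥  new=4  stable
  step 3. node 2  ⊔preds=4  new=⊤  old=0  +wl: 0
  step 4. node 3  ⊔preds=⊤  new=⊤  old=⊥  +wl: 2
  step 5. node 4  ⊔preds=⊤  new=⊤  old=⊥  +wl: 
  step 6. node 5  ⊔preds=⊥  new=2  stable
  step 7. node 0  ⊔preds=⊤  new=⊤  old=4  +wl: 
  step 8. node 2  ⊔preds=⊤  new=⊤  stable

Least fixpoint reached:
  node 0: ⊤
  node 1: 4
  node 2: ⊤
  node 3: ⊤
  node 4: ⊤
  node 5: 2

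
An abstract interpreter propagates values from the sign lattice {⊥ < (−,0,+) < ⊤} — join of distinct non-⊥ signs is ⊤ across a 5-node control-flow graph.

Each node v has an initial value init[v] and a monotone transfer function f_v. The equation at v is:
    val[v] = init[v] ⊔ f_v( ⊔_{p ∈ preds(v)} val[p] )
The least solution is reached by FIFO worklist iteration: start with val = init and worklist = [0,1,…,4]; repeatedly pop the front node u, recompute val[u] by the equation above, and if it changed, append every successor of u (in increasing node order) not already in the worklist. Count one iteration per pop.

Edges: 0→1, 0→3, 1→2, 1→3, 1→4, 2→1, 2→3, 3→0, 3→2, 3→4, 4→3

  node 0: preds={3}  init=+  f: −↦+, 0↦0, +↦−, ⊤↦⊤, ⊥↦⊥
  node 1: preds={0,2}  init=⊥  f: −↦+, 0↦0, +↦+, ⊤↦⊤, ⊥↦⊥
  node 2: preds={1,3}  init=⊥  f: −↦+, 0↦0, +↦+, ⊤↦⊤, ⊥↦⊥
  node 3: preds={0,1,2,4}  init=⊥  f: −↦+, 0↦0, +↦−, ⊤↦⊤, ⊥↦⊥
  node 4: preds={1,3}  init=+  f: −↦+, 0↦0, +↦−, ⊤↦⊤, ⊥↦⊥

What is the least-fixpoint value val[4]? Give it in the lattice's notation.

⊤

Trace (15 dequeues):
  [1] u=0 | in ⊥ | out + | ==
  [2] u=1 | in + | out + | prev ⊥ | push {}
  [3] u=2 | in + | out + | prev ⊥ | push {1}
  [4] u=3 | in + | out − | prev ⊥ | push {0,2}
  [5] u=4 | in ⊤ | out ⊤ | prev + | push {3}
  [6] u=1 | in + | out + | ==
  [7] u=0 | in − | out + | ==
  [8] u=2 | in ⊤ | out ⊤ | prev + | push {1}
  [9] u=3 | in ⊤ | out ⊤ | prev − | push {0,2,4}
  [10] u=1 | in ⊤ | out ⊤ | prev + | push {3}
  [11] u=0 | in ⊤ | out ⊤ | prev + | push {1}
  [12] u=2 | in ⊤ | out ⊤ | ==
  [13] u=4 | in ⊤ | out ⊤ | ==
  [14] u=3 | in ⊤ | out ⊤ | ==
  [15] u=1 | in ⊤ | out ⊤ | ==

Converged values:
  [0] ⊤
  [1] ⊤
  [2] ⊤
  [3] ⊤
  [4] ⊤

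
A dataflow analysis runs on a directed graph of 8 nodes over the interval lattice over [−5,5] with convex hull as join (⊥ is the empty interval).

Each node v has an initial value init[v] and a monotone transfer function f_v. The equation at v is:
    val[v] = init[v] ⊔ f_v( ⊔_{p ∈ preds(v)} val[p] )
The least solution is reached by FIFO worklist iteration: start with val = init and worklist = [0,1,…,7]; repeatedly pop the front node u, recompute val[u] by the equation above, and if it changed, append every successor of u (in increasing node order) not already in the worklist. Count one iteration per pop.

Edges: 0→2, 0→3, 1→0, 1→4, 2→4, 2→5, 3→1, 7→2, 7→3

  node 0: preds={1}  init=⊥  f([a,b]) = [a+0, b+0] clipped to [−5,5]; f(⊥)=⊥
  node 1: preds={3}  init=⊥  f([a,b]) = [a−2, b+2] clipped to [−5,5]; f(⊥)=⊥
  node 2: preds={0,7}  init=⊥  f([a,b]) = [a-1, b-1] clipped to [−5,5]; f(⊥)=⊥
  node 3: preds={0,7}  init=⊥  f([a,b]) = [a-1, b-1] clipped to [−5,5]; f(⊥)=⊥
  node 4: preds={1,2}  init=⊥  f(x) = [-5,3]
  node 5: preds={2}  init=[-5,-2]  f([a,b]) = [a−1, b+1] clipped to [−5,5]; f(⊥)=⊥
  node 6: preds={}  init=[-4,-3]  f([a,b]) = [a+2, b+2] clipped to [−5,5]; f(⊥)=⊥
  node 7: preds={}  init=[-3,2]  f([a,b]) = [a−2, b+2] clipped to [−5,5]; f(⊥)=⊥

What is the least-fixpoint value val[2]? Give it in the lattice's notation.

Trace (30 dequeues):
  [1] u=0 | in ⊥ | out ⊥ | ==
  [2] u=1 | in ⊥ | out ⊥ | ==
  [3] u=2 | in [-3,2] | out [-4,1] | prev ⊥ | push {}
  [4] u=3 | in [-3,2] | out [-4,1] | prev ⊥ | push {1}
  [5] u=4 | in [-4,1] | out [-5,3] | prev ⊥ | push {}
  [6] u=5 | in [-4,1] | out [-5,2] | prev [-5,-2] | push {}
  [7] u=6 | in ⊥ | out [-4,-3] | ==
  [8] u=7 | in ⊥ | out [-3,2] | ==
  [9] u=1 | in [-4,1] | out [-5,3] | prev ⊥ | push {0,4}
  [10] u=0 | in [-5,3] | out [-5,3] | prev ⊥ | push {2,3}
  [11] u=4 | in [-5,3] | out [-5,3] | ==
  [12] u=2 | in [-5,3] | out [-5,2] | prev [-4,1] | push {4,5}
  [13] u=3 | in [-5,3] | out [-5,2] | prev [-4,1] | push {1}
  [14] u=4 | in [-5,3] | out [-5,3] | ==
  [15] u=5 | in [-5,2] | out [-5,3] | prev [-5,2] | push {}
  [16] u=1 | in [-5,2] | out [-5,4] | prev [-5,3] | push {0,4}
  [17] u=0 | in [-5,4] | out [-5,4] | prev [-5,3] | push {2,3}
  [18] u=4 | in [-5,4] | out [-5,3] | ==
  [19] u=2 | in [-5,4] | out [-5,3] | prev [-5,2] | push {4,5}
  [20] u=3 | in [-5,4] | out [-5,3] | prev [-5,2] | push {1}
  [21] u=4 | in [-5,4] | out [-5,3] | ==
  [22] u=5 | in [-5,3] | out [-5,4] | prev [-5,3] | push {}
  [23] u=1 | in [-5,3] | out [-5,5] | prev [-5,4] | push {0,4}
  [24] u=0 | in [-5,5] | out [-5,5] | prev [-5,4] | push {2,3}
  [25] u=4 | in [-5,5] | out [-5,3] | ==
  [26] u=2 | in [-5,5] | out [-5,4] | prev [-5,3] | push {4,5}
  [27] u=3 | in [-5,5] | out [-5,4] | prev [-5,3] | push {1}
  [28] u=4 | in [-5,5] | out [-5,3] | ==
  [29] u=5 | in [-5,4] | out [-5,5] | prev [-5,4] | push {}
  [30] u=1 | in [-5,4] | out [-5,5] | ==

Converged values:
  [0] [-5,5]
  [1] [-5,5]
  [2] [-5,4]
  [3] [-5,4]
  [4] [-5,3]
  [5] [-5,5]
  [6] [-4,-3]
  [7] [-3,2]

[-5,4]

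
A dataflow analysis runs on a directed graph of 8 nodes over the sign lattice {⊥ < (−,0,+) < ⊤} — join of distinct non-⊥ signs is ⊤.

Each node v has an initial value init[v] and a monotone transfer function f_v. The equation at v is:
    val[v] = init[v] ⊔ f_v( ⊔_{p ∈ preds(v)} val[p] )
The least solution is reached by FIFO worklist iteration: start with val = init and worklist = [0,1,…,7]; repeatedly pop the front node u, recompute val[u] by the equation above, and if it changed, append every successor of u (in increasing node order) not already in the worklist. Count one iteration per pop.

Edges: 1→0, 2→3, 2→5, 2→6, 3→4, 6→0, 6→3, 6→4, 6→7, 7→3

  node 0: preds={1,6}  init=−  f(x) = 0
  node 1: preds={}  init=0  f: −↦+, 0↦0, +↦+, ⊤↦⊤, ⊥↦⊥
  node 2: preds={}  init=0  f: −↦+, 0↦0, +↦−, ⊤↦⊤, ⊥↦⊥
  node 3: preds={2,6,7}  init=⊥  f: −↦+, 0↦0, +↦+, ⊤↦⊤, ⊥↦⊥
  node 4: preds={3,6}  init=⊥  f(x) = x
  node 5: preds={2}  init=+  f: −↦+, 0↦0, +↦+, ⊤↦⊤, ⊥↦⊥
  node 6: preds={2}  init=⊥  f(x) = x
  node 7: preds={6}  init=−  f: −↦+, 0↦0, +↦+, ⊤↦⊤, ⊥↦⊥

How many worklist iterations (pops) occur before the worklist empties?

Trace (11 dequeues):
  [1] u=0 | in 0 | out ⊤ | prev − | push {}
  [2] u=1 | in ⊥ | out 0 | ==
  [3] u=2 | in ⊥ | out 0 | ==
  [4] u=3 | in ⊤ | out ⊤ | prev ⊥ | push {}
  [5] u=4 | in ⊤ | out ⊤ | prev ⊥ | push {}
  [6] u=5 | in 0 | out ⊤ | prev + | push {}
  [7] u=6 | in 0 | out 0 | prev ⊥ | push {0,3,4}
  [8] u=7 | in 0 | out ⊤ | prev − | push {}
  [9] u=0 | in 0 | out ⊤ | ==
  [10] u=3 | in ⊤ | out ⊤ | ==
  [11] u=4 | in ⊤ | out ⊤ | ==

Converged values:
  [0] ⊤
  [1] 0
  [2] 0
  [3] ⊤
  [4] ⊤
  [5] ⊤
  [6] 0
  [7] ⊤

11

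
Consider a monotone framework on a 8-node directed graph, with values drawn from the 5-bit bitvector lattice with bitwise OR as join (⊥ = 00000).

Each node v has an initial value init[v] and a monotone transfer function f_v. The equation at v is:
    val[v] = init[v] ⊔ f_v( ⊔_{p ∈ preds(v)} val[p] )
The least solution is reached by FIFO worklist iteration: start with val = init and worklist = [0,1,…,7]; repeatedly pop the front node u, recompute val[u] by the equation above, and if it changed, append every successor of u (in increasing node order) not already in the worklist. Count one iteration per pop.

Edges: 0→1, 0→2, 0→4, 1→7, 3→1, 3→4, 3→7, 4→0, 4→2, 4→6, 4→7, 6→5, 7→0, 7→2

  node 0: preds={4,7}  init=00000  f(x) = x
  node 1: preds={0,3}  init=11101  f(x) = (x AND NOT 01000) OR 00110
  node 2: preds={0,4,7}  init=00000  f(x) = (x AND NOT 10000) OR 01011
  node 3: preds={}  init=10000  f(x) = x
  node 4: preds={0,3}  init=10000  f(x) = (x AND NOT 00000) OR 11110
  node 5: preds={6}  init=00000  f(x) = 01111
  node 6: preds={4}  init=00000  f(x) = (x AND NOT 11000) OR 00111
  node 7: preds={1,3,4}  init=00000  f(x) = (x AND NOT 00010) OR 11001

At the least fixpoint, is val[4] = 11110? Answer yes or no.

no

Iteration log — 17 steps:
  step 1. node 0  ⊔preds=10000  new=10000  old=00000  +wl: 
  step 2. node 1  ⊔preds=10000  new=11111  old=11101  +wl: 
  step 3. node 2  ⊔preds=10000  new=01011  old=00000  +wl: 
  step 4. node 3  ⊔preds=00000  new=10000  stable
  step 5. node 4  ⊔preds=10000  new=11110  old=10000  +wl: 0,2
  step 6. node 5  ⊔preds=00000  new=01111  old=00000  +wl: 
  step 7. node 6  ⊔preds=11110  new=00111  old=00000  +wl: 5
  step 8. node 7  ⊔preds=11111  new=11101  old=00000  +wl: 
  step 9. node 0  ⊔preds=11111  new=11111  old=10000  +wl: 1,4
  step 10. node 2  ⊔preds=11111  new=01111  old=01011  +wl: 
  step 11. node 5  ⊔preds=00111  new=01111  stable
  step 12. node 1  ⊔preds=11111  new=11111  stable
  step 13. node 4  ⊔preds=11111  new=11111  old=11110  +wl: 0,2,6,7
  step 14. node 0  ⊔preds=11111  new=11111  stable
  step 15. node 2  ⊔preds=11111  new=01111  stable
  step 16. node 6  ⊔preds=11111  new=00111  stable
  step 17. node 7  ⊔preds=11111  new=11101  stable

Least fixpoint reached:
  node 0: 11111
  node 1: 11111
  node 2: 01111
  node 3: 10000
  node 4: 11111
  node 5: 01111
  node 6: 00111
  node 7: 11101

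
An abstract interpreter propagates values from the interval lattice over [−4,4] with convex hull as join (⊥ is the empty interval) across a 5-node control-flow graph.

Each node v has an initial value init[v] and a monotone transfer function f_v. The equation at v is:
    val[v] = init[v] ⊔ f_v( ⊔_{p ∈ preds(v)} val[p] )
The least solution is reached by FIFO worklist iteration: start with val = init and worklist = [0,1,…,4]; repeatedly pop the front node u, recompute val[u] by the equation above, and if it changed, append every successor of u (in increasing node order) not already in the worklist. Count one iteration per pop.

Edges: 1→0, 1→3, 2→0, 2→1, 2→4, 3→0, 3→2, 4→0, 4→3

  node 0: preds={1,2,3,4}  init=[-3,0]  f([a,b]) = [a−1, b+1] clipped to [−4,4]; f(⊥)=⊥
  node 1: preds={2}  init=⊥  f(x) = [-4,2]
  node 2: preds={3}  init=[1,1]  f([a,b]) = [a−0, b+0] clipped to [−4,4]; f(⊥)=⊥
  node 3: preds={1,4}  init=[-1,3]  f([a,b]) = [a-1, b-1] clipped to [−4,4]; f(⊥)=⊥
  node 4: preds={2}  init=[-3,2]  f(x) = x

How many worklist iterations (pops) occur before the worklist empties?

Worklist (14 pops):
  #1 pop 0: in=[-3,3] → [-4,4] (was [-3,0]); enqueue []
  #2 pop 1: in=[1,1] → [-4,2] (was ⊥); enqueue [0]
  #3 pop 2: in=[-1,3] → [-1,3] (was [1,1]); enqueue [1]
  #4 pop 3: in=[-4,2] → [-4,3] (was [-1,3]); enqueue [2]
  #5 pop 4: in=[-1,3] → [-3,3] (was [-3,2]); enqueue [3]
  #6 pop 0: in=[-4,3] → [-4,4] (no change)
  #7 pop 1: in=[-1,3] → [-4,2] (no change)
  #8 pop 2: in=[-4,3] → [-4,3] (was [-1,3]); enqueue [0,1,4]
  #9 pop 3: in=[-4,3] → [-4,3] (no change)
  #10 pop 0: in=[-4,3] → [-4,4] (no change)
  #11 pop 1: in=[-4,3] → [-4,2] (no change)
  #12 pop 4: in=[-4,3] → [-4,3] (was [-3,3]); enqueue [0,3]
  #13 pop 0: in=[-4,3] → [-4,4] (no change)
  #14 pop 3: in=[-4,3] → [-4,3] (no change)

Fixpoint:
  val[0] = [-4,4]
  val[1] = [-4,2]
  val[2] = [-4,3]
  val[3] = [-4,3]
  val[4] = [-4,3]

14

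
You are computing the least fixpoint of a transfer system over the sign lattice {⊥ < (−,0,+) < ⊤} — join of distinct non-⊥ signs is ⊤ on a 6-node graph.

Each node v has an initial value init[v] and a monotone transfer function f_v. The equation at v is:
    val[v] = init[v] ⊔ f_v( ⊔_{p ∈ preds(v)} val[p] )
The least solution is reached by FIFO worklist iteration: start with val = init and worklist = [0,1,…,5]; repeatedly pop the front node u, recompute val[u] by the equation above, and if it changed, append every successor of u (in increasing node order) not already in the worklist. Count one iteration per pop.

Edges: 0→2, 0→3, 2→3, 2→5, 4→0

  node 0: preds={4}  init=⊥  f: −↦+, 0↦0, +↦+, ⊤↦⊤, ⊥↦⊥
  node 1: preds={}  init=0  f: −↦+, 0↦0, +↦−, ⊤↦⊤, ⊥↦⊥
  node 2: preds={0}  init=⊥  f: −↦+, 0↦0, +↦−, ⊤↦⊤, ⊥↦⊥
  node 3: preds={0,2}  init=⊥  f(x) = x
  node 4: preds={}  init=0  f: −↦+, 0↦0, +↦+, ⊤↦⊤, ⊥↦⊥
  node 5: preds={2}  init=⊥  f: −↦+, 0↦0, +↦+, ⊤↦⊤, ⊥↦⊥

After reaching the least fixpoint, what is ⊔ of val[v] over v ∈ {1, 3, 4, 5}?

0

Iteration log — 6 steps:
  step 1. node 0  ⊔preds=0  new=0  old=⊥  +wl: 
  step 2. node 1  ⊔preds=⊥  new=0  stable
  step 3. node 2  ⊔preds=0  new=0  old=⊥  +wl: 
  step 4. node 3  ⊔preds=0  new=0  old=⊥  +wl: 
  step 5. node 4  ⊔preds=⊥  new=0  stable
  step 6. node 5  ⊔preds=0  new=0  old=⊥  +wl: 

Least fixpoint reached:
  node 0: 0
  node 1: 0
  node 2: 0
  node 3: 0
  node 4: 0
  node 5: 0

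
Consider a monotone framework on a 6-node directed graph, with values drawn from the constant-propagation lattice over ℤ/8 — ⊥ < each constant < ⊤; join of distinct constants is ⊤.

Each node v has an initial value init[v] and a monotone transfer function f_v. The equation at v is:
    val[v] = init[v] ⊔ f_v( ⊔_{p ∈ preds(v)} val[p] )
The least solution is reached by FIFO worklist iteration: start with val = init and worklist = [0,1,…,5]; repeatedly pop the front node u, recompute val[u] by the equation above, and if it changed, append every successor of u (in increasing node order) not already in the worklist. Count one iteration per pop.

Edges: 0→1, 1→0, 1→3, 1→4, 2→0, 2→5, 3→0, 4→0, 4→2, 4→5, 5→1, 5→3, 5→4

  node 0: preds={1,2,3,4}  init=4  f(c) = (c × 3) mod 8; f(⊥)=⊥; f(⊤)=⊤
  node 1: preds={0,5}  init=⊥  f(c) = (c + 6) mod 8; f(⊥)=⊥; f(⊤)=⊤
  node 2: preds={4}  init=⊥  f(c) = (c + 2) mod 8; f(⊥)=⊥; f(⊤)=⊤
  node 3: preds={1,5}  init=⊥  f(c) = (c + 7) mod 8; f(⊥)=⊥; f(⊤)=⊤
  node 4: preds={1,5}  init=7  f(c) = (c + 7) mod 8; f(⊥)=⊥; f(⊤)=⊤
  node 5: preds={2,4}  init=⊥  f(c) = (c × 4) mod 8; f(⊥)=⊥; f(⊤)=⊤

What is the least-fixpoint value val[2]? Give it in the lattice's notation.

Iteration log — 13 steps:
  step 1. node 0  ⊔preds=7  new=⊤  old=4  +wl: 
  step 2. node 1  ⊔preds=⊤  new=⊤  old=⊥  +wl: 0
  step 3. node 2  ⊔preds=7  new=1  old=⊥  +wl: 
  step 4. node 3  ⊔preds=⊤  new=⊤  old=⊥  +wl: 
  step 5. node 4  ⊔preds=⊤  new=⊤  old=7  +wl: 2
  step 6. node 5  ⊔preds=⊤  new=⊤  old=⊥  +wl: 1,3,4
  step 7. node 0  ⊔preds=⊤  new=⊤  stable
  step 8. node 2  ⊔preds=⊤  new=⊤  old=1  +wl: 0,5
  step 9. node 1  ⊔preds=⊤  new=⊤  stable
  step 10. node 3  ⊔preds=⊤  new=⊤  stable
  step 11. node 4  ⊔preds=⊤  new=⊤  stable
  step 12. node 0  ⊔preds=⊤  new=⊤  stable
  step 13. node 5  ⊔preds=⊤  new=⊤  stable

Least fixpoint reached:
  node 0: ⊤
  node 1: ⊤
  node 2: ⊤
  node 3: ⊤
  node 4: ⊤
  node 5: ⊤

⊤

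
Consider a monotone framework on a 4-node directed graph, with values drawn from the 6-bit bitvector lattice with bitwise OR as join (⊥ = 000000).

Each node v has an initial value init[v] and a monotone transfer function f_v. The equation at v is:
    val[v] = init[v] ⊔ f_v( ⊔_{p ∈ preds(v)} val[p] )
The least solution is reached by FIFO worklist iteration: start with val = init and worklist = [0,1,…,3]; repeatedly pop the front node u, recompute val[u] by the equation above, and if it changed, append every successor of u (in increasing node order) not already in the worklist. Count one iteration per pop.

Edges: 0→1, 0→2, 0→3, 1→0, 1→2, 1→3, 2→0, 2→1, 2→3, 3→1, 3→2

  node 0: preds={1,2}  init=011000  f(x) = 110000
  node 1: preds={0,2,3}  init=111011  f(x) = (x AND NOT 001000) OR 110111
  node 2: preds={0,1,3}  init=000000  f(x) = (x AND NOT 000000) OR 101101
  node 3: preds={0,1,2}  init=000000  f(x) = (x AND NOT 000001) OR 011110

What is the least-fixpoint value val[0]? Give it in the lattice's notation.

111000

Trace (7 dequeues):
  [1] u=0 | in 111011 | out 111000 | prev 011000 | push {}
  [2] u=1 | in 111000 | out 111111 | prev 111011 | push {0}
  [3] u=2 | in 111111 | out 111111 | prev 000000 | push {1}
  [4] u=3 | in 111111 | out 111110 | prev 000000 | push {2}
  [5] u=0 | in 111111 | out 111000 | ==
  [6] u=1 | in 111111 | out 111111 | ==
  [7] u=2 | in 111111 | out 111111 | ==

Converged values:
  [0] 111000
  [1] 111111
  [2] 111111
  [3] 111110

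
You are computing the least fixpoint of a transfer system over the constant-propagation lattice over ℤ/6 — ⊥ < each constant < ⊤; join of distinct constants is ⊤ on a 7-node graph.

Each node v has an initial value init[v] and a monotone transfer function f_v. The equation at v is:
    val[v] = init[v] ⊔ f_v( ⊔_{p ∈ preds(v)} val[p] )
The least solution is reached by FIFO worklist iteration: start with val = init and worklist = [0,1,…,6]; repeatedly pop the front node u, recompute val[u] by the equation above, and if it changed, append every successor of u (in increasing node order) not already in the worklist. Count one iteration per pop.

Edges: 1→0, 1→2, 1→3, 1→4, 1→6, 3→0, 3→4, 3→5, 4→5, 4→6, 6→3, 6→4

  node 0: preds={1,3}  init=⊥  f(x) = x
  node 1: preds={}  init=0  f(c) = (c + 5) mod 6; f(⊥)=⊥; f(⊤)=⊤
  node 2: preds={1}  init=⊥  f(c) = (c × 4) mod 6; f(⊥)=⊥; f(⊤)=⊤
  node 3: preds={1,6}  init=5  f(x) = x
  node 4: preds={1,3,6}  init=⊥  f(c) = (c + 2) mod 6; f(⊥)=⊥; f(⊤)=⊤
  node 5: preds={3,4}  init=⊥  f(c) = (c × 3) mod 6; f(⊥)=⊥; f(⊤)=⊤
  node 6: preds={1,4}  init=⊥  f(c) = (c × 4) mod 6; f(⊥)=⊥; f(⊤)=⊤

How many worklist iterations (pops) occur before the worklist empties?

10

Worklist (10 pops):
  #1 pop 0: in=⊤ → ⊤ (was ⊥); enqueue []
  #2 pop 1: in=⊥ → 0 (no change)
  #3 pop 2: in=0 → 0 (was ⊥); enqueue []
  #4 pop 3: in=0 → ⊤ (was 5); enqueue [0]
  #5 pop 4: in=⊤ → ⊤ (was ⊥); enqueue []
  #6 pop 5: in=⊤ → ⊤ (was ⊥); enqueue []
  #7 pop 6: in=⊤ → ⊤ (was ⊥); enqueue [3,4]
  #8 pop 0: in=⊤ → ⊤ (no change)
  #9 pop 3: in=⊤ → ⊤ (no change)
  #10 pop 4: in=⊤ → ⊤ (no change)

Fixpoint:
  val[0] = ⊤
  val[1] = 0
  val[2] = 0
  val[3] = ⊤
  val[4] = ⊤
  val[5] = ⊤
  val[6] = ⊤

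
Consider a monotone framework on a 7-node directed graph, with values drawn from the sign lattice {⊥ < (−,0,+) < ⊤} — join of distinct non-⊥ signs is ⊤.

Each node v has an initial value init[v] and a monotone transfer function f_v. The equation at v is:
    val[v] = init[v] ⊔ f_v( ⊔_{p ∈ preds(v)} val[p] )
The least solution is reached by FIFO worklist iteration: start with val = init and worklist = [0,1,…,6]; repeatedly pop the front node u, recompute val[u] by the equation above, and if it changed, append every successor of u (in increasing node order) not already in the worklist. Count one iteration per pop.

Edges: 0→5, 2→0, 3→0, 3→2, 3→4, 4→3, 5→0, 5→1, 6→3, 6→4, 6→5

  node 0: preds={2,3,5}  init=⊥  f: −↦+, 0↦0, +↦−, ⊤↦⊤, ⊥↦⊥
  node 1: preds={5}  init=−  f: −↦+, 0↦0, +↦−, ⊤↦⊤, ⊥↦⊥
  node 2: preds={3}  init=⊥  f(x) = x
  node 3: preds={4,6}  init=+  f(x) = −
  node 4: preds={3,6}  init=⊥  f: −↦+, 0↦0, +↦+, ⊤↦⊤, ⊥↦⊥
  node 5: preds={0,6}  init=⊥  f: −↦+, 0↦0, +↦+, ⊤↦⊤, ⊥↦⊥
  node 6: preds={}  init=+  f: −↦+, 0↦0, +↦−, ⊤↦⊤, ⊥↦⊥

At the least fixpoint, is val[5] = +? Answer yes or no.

Worklist (13 pops):
  #1 pop 0: in=+ → − (was ⊥); enqueue []
  #2 pop 1: in=⊥ → − (no change)
  #3 pop 2: in=+ → + (was ⊥); enqueue [0]
  #4 pop 3: in=+ → ⊤ (was +); enqueue [2]
  #5 pop 4: in=⊤ → ⊤ (was ⊥); enqueue [3]
  #6 pop 5: in=⊤ → ⊤ (was ⊥); enqueue [1]
  #7 pop 6: in=⊥ → + (no change)
  #8 pop 0: in=⊤ → ⊤ (was −); enqueue [5]
  #9 pop 2: in=⊤ → ⊤ (was +); enqueue [0]
  #10 pop 3: in=⊤ → ⊤ (no change)
  #11 pop 1: in=⊤ → ⊤ (was −); enqueue []
  #12 pop 5: in=⊤ → ⊤ (no change)
  #13 pop 0: in=⊤ → ⊤ (no change)

Fixpoint:
  val[0] = ⊤
  val[1] = ⊤
  val[2] = ⊤
  val[3] = ⊤
  val[4] = ⊤
  val[5] = ⊤
  val[6] = +

no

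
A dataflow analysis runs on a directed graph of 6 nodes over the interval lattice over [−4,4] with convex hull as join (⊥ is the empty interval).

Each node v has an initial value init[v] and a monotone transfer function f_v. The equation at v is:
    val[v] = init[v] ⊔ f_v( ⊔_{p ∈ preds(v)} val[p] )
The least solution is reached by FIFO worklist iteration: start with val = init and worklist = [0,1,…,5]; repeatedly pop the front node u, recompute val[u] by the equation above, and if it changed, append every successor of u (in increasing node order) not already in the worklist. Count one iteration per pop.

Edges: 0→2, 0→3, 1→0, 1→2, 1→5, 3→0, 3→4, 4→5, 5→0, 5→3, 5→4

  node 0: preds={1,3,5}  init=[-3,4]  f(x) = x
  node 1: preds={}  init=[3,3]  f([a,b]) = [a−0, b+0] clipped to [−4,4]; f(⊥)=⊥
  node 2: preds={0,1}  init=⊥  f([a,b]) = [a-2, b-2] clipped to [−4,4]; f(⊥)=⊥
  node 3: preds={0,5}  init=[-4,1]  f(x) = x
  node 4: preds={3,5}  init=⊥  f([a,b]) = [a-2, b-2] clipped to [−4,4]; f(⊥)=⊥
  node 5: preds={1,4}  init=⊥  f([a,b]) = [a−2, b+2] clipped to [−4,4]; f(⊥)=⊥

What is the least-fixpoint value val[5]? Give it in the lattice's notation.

[-4,4]

Worklist (9 pops):
  #1 pop 0: in=[-4,3] → [-4,4] (was [-3,4]); enqueue []
  #2 pop 1: in=⊥ → [3,3] (no change)
  #3 pop 2: in=[-4,4] → [-4,2] (was ⊥); enqueue []
  #4 pop 3: in=[-4,4] → [-4,4] (was [-4,1]); enqueue [0]
  #5 pop 4: in=[-4,4] → [-4,2] (was ⊥); enqueue []
  #6 pop 5: in=[-4,3] → [-4,4] (was ⊥); enqueue [3,4]
  #7 pop 0: in=[-4,4] → [-4,4] (no change)
  #8 pop 3: in=[-4,4] → [-4,4] (no change)
  #9 pop 4: in=[-4,4] → [-4,2] (no change)

Fixpoint:
  val[0] = [-4,4]
  val[1] = [3,3]
  val[2] = [-4,2]
  val[3] = [-4,4]
  val[4] = [-4,2]
  val[5] = [-4,4]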